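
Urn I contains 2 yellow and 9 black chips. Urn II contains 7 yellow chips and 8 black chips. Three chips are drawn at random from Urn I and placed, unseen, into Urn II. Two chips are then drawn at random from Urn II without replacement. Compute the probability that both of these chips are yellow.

152/935

Condition on how many of the transferred chips are yellow (from Urn I: 2 yellow of 11; then Urn II has 18 total).
  0 yellow: C(2,0)C(9,3)/C(11,3) = 28/55; then P = C(7,2)/C(18,2) = 7/51
  1 yellow: C(2,1)C(9,2)/C(11,3) = 24/55; then P = C(8,2)/C(18,2) = 28/153
  2 yellow: C(2,2)C(9,1)/C(11,3) = 3/55; then P = C(9,2)/C(18,2) = 4/17
P(both yellow) = 152/935 ≈ 0.1626.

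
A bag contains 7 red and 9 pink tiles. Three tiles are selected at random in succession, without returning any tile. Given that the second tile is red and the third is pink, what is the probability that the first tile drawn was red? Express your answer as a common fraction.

P(first=red and the second tile is red and the third is pink) = (7/16)·(6/15)·(9/14) = 9/80.
P(E) = Σ over first color = 9/80 + 3/20 = 21/80.
By Bayes, P(first=red | E) = 9/80 / 21/80 = 3/7 ≈ 0.4286.

3/7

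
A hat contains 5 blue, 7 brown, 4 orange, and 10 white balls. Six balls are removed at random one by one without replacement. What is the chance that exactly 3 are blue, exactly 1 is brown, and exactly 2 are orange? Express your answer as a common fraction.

Unordered draws without replacement: count favorable combinations over C(26,6).
Favorable = C(5,3) · C(7,1) · C(4,2) · C(10,0) = 420; total = C(26,6) = 230230.
P = 420/230230 = 6/3289 ≈ 0.0018.

6/3289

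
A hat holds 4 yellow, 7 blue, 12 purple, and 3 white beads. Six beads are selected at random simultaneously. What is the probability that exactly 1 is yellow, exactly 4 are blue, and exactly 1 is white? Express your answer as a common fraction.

Unordered draws without replacement: count favorable combinations over C(26,6).
Favorable = C(4,1) · C(7,4) · C(12,0) · C(3,1) = 420; total = C(26,6) = 230230.
P = 420/230230 = 6/3289 ≈ 0.0018.

6/3289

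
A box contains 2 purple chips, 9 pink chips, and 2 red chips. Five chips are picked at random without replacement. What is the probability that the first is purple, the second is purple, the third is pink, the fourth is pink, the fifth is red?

4/2145

Multiply the conditional probability of each draw in order, without replacement, so each draw removes one from its color and from the total.
P = (2/13) · (1/12) · (9/11) · (8/10) · (2/9) = 4/2145 ≈ 0.0019.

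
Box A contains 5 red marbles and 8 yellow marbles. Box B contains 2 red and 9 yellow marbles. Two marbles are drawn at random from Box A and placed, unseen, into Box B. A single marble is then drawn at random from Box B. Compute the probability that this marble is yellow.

133/169

Condition on how many of the transferred marbles are yellow (from Box A: 8 yellow of 13; then Box B has 13 total).
  0 yellow: C(8,0)C(5,2)/C(13,2) = 5/39; then P = 9/13
  1 yellow: C(8,1)C(5,1)/C(13,2) = 20/39; then P = 10/13
  2 yellow: C(8,2)C(5,0)/C(13,2) = 14/39; then P = 11/13
P(yellow from Box B) = 133/169 ≈ 0.7870.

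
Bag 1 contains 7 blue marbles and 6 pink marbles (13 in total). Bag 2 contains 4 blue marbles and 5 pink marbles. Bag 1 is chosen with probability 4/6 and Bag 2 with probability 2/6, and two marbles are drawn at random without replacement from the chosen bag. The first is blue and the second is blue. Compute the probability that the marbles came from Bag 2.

13/55

P(E | Bag 1) = 7/26; P(E | Bag 2) = 1/6.
P(E) = 2/3·7/26 + 1/3·1/6 = 55/234.
By Bayes' rule, P(Bag 2 | E) = 1/18 / 55/234 = 13/55 ≈ 0.2364.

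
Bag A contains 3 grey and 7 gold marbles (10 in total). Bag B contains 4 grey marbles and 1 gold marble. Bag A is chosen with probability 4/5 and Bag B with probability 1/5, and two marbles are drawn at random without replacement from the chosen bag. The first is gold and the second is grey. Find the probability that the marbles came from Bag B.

P(E | Bag A) = 7/30; P(E | Bag B) = 1/5.
P(E) = 4/5·7/30 + 1/5·1/5 = 17/75.
By Bayes' rule, P(Bag B | E) = 1/25 / 17/75 = 3/17 ≈ 0.1765.

3/17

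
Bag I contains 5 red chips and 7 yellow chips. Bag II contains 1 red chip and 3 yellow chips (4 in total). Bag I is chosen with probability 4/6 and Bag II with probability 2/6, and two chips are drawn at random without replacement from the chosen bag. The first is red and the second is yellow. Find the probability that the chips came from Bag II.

P(E | Bag I) = 35/132; P(E | Bag II) = 1/4.
P(E) = 2/3·35/132 + 1/3·1/4 = 103/396.
By Bayes' rule, P(Bag II | E) = 1/12 / 103/396 = 33/103 ≈ 0.3204.

33/103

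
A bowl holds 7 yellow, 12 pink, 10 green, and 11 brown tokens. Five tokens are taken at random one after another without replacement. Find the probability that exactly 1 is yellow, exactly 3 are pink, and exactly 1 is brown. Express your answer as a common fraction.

Unordered draws without replacement: count favorable combinations over C(40,5).
Favorable = C(7,1) · C(12,3) · C(10,0) · C(11,1) = 16940; total = C(40,5) = 658008.
P = 16940/658008 = 4235/164502 ≈ 0.0257.

4235/164502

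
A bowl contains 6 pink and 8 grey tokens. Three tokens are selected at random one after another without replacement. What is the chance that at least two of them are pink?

5/13

Sum the hypergeometric tail for j = 2,…,3 pink tokens.
Favorable = C(6,2)·C(8,1) + C(6,3)·C(8,0) = 140; total = C(14,3) = 364.
P = 140/364 = 5/13 ≈ 0.3846.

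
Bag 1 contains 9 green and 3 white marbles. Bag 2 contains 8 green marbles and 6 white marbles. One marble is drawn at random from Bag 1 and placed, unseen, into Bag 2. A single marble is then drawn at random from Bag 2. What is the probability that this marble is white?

5/12

Condition on how many of the transferred marbles are white (from Bag 1: 3 white of 12; then Bag 2 has 15 total).
  0 white: C(3,0)C(9,1)/C(12,1) = 3/4; then P = 6/15
  1 white: C(3,1)C(9,0)/C(12,1) = 1/4; then P = 7/15
P(white from Bag 2) = 5/12 ≈ 0.4167.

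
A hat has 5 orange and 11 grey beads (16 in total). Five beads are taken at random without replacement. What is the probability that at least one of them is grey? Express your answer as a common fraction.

Use the complement: P(at least one grey) = 1 − P(no grey).
P(none) = C(5,5)/C(16,5) = 1/4368.
So P = 1 − 1/4368 = 4367/4368 ≈ 0.9998.

4367/4368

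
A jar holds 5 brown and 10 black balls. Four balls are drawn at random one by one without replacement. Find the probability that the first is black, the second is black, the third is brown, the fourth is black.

10/91

Multiply the conditional probability of each draw in order, without replacement, so each draw removes one from its color and from the total.
P = (10/15) · (9/14) · (5/13) · (8/12) = 10/91 ≈ 0.1099.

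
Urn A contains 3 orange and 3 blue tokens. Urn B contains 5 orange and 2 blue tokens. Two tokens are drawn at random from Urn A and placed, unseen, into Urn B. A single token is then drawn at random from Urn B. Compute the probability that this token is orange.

Condition on how many of the transferred tokens are orange (from Urn A: 3 orange of 6; then Urn B has 9 total).
  0 orange: C(3,0)C(3,2)/C(6,2) = 1/5; then P = 5/9
  1 orange: C(3,1)C(3,1)/C(6,2) = 3/5; then P = 6/9
  2 orange: C(3,2)C(3,0)/C(6,2) = 1/5; then P = 7/9
P(orange from Urn B) = 2/3 ≈ 0.6667.

2/3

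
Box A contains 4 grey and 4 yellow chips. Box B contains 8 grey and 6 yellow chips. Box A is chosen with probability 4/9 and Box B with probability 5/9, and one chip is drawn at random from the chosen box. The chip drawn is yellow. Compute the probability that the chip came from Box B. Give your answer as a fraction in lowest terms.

P(yellow | Box A) = 1/2; P(yellow | Box B) = 3/7.
P(yellow) = 4/9·1/2 + 5/9·3/7 = 29/63.
By Bayes' rule, P(Box B | yellow) = 5/21 / 29/63 = 15/29 ≈ 0.5172.

15/29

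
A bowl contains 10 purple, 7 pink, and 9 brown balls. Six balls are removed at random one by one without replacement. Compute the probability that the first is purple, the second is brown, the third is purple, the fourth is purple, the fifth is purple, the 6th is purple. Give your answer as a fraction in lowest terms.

27/16445

Multiply the conditional probability of each draw in order, without replacement, so each draw removes one from its color and from the total.
P = (10/26) · (9/25) · (9/24) · (8/23) · (7/22) · (6/21) = 27/16445 ≈ 0.0016.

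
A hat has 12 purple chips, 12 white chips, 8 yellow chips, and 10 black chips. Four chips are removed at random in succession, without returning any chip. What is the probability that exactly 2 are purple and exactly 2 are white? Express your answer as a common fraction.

726/18655

Unordered draws without replacement: count favorable combinations over C(42,4).
Favorable = C(12,2) · C(12,2) · C(8,0) · C(10,0) = 4356; total = C(42,4) = 111930.
P = 4356/111930 = 726/18655 ≈ 0.0389.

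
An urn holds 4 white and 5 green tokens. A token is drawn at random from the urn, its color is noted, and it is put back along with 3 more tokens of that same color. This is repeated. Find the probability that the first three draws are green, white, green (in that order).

8/81

Track the composition after each reinforcement of +3.
P = (5/9) · (4/12) · (8/15) = 8/81 ≈ 0.0988.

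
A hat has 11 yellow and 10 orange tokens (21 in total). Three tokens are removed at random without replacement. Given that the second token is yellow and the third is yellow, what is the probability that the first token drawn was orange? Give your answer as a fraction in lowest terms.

10/19

P(first=orange and the second token is yellow and the third is yellow) = (10/21)·(11/20)·(10/19) = 55/399.
P(E) = Σ over first color = 33/266 + 55/399 = 11/42.
By Bayes, P(first=orange | E) = 55/399 / 11/42 = 10/19 ≈ 0.5263.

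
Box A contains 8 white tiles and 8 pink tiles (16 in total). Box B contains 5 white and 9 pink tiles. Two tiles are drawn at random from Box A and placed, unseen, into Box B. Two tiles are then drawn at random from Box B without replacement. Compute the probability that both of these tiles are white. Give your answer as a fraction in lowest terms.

Condition on how many of the transferred tiles are white (from Box A: 8 white of 16; then Box B has 16 total).
  0 white: C(8,0)C(8,2)/C(16,2) = 7/30; then P = C(5,2)/C(16,2) = 1/12
  1 white: C(8,1)C(8,1)/C(16,2) = 8/15; then P = C(6,2)/C(16,2) = 1/8
  2 white: C(8,2)C(8,0)/C(16,2) = 7/30; then P = C(7,2)/C(16,2) = 7/40
P(both white) = 457/3600 ≈ 0.1269.

457/3600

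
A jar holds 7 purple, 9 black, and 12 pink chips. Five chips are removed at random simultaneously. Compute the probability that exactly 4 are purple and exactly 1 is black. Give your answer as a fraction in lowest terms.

Unordered draws without replacement: count favorable combinations over C(28,5).
Favorable = C(7,4) · C(9,1) · C(12,0) = 315; total = C(28,5) = 98280.
P = 315/98280 = 1/312 ≈ 0.0032.

1/312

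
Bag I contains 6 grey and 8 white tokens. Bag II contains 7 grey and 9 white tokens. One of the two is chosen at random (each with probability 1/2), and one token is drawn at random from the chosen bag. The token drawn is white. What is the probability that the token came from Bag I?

64/127

P(white | Bag I) = 4/7; P(white | Bag II) = 9/16.
P(white) = 1/2·4/7 + 1/2·9/16 = 127/224.
By Bayes' rule, P(Bag I | white) = 2/7 / 127/224 = 64/127 ≈ 0.5039.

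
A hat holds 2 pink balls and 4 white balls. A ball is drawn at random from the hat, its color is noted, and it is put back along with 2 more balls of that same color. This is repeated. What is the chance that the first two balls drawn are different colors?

1/3

Either white then pink, or pink then white; after the first draw the total is 8.
P = (4/6)·(2/8) + (2/6)·(4/8) = 1/3 ≈ 0.3333.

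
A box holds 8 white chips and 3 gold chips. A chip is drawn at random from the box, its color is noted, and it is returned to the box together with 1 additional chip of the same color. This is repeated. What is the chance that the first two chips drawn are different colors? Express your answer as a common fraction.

Either gold then white, or white then gold; after the first draw the total is 12.
P = (3/11)·(8/12) + (8/11)·(3/12) = 4/11 ≈ 0.3636.

4/11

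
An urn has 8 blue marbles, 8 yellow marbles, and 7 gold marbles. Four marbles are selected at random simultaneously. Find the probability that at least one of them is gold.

201/253

Use the complement: P(at least one gold) = 1 − P(no gold).
P(none) = C(16,4)/C(23,4) = 1820/8855.
So P = 1 − 1820/8855 = 201/253 ≈ 0.7945.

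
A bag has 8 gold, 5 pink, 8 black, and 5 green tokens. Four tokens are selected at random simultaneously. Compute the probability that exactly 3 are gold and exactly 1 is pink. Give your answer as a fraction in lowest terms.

28/1495

Unordered draws without replacement: count favorable combinations over C(26,4).
Favorable = C(8,3) · C(5,1) · C(8,0) · C(5,0) = 280; total = C(26,4) = 14950.
P = 280/14950 = 28/1495 ≈ 0.0187.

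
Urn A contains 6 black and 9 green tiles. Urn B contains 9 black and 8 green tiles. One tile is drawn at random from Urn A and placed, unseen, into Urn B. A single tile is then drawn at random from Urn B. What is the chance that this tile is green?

Condition on how many of the transferred tiles are green (from Urn A: 9 green of 15; then Urn B has 18 total).
  0 green: C(9,0)C(6,1)/C(15,1) = 2/5; then P = 8/18
  1 green: C(9,1)C(6,0)/C(15,1) = 3/5; then P = 9/18
P(green from Urn B) = 43/90 ≈ 0.4778.

43/90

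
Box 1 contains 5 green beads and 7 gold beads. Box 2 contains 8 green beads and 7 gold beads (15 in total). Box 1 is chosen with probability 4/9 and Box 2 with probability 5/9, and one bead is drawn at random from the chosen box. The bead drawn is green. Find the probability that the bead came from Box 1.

P(green | Box 1) = 5/12; P(green | Box 2) = 8/15.
P(green) = 4/9·5/12 + 5/9·8/15 = 13/27.
By Bayes' rule, P(Box 1 | green) = 5/27 / 13/27 = 5/13 ≈ 0.3846.

5/13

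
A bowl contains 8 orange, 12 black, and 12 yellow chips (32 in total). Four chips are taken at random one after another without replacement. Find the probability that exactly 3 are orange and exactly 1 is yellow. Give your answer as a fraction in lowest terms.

84/4495

Unordered draws without replacement: count favorable combinations over C(32,4).
Favorable = C(8,3) · C(12,0) · C(12,1) = 672; total = C(32,4) = 35960.
P = 672/35960 = 84/4495 ≈ 0.0187.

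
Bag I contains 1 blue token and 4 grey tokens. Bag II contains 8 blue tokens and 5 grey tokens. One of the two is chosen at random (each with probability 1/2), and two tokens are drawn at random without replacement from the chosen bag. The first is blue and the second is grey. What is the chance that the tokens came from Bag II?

50/89

P(E | Bag I) = 1/5; P(E | Bag II) = 10/39.
P(E) = 1/2·1/5 + 1/2·10/39 = 89/390.
By Bayes' rule, P(Bag II | E) = 5/39 / 89/390 = 50/89 ≈ 0.5618.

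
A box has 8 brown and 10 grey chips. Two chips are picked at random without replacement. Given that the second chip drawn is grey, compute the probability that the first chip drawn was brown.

8/17

P(first=brown and the second chip drawn is grey) = (8/18)·(10/17) = 40/153.
P(the second chip drawn is grey) = Σ over first color = 40/153 + 5/17 = 5/9.
By Bayes, P(first=brown | the second chip drawn is grey) = 40/153 / 5/9 = 8/17 ≈ 0.4706.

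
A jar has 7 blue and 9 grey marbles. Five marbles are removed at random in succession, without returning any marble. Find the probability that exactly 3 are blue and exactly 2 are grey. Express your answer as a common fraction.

15/52

Unordered draws without replacement: count favorable combinations over C(16,5).
Favorable = C(7,3) · C(9,2) = 1260; total = C(16,5) = 4368.
P = 1260/4368 = 15/52 ≈ 0.2885.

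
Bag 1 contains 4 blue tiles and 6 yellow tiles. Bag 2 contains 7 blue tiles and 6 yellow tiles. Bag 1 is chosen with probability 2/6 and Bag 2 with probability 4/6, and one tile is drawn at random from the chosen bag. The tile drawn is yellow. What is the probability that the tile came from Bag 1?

P(yellow | Bag 1) = 3/5; P(yellow | Bag 2) = 6/13.
P(yellow) = 1/3·3/5 + 2/3·6/13 = 33/65.
By Bayes' rule, P(Bag 1 | yellow) = 1/5 / 33/65 = 13/33 ≈ 0.3939.

13/33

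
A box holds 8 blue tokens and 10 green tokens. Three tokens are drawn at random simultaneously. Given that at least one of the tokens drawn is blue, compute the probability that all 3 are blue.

7/87

P(all 3 blue) = C(8,3)/C(18,3) = 7/102; P(at least one blue) = 1 − C(10,3)/C(18,3) = 29/34.
Since 'all 3 blue' ⊆ 'at least one blue', P(all 3 | at least one) = 7/102 / 29/34 = 7/87 ≈ 0.0805.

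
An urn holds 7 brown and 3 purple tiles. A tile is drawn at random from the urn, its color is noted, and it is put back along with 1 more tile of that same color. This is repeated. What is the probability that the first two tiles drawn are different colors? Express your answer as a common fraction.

Either purple then brown, or brown then purple; after the first draw the total is 11.
P = (3/10)·(7/11) + (7/10)·(3/11) = 21/55 ≈ 0.3818.

21/55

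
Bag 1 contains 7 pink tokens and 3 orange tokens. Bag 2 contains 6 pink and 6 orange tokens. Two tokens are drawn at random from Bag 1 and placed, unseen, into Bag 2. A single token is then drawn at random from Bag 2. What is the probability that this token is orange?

33/70

Condition on how many of the transferred tokens are orange (from Bag 1: 3 orange of 10; then Bag 2 has 14 total).
  0 orange: C(3,0)C(7,2)/C(10,2) = 7/15; then P = 6/14
  1 orange: C(3,1)C(7,1)/C(10,2) = 7/15; then P = 7/14
  2 orange: C(3,2)C(7,0)/C(10,2) = 1/15; then P = 8/14
P(orange from Bag 2) = 33/70 ≈ 0.4714.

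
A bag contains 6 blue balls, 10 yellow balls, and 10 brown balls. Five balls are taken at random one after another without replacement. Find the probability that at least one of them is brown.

1181/1265

Use the complement: P(at least one brown) = 1 − P(no brown).
P(none) = C(16,5)/C(26,5) = 4368/65780.
So P = 1 − 4368/65780 = 1181/1265 ≈ 0.9336.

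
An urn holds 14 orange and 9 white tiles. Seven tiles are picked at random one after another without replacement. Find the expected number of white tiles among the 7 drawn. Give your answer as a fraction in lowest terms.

By linearity of expectation, E[X] = Σ P(draw i is white); by symmetry each draw (even without replacement) has P(white) = 9/23.
E[X] = 7 · 9/23 = 63/23 ≈ 2.7391.

63/23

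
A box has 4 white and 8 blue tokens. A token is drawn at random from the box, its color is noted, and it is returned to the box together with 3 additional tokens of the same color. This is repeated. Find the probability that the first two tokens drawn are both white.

7/45

After a white draw the box holds 7 white out of 15.
P = (4/12)·(7/15) = 7/45 ≈ 0.1556.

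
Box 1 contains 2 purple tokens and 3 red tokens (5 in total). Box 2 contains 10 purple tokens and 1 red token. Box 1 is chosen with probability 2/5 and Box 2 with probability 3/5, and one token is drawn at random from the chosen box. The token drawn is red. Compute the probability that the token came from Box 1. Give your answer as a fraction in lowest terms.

22/27

P(red | Box 1) = 3/5; P(red | Box 2) = 1/11.
P(red) = 2/5·3/5 + 3/5·1/11 = 81/275.
By Bayes' rule, P(Box 1 | red) = 6/25 / 81/275 = 22/27 ≈ 0.8148.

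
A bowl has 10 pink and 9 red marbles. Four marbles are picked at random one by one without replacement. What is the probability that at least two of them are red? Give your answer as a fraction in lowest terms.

431/646

Sum the hypergeometric tail for j = 2,…,4 red marbles.
Favorable = C(9,2)·C(10,2) + C(9,3)·C(10,1) + C(9,4)·C(10,0) = 2586; total = C(19,4) = 3876.
P = 2586/3876 = 431/646 ≈ 0.6672.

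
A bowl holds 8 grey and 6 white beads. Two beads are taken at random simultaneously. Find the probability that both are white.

15/91

Unordered draws without replacement: count favorable combinations over C(14,2).
Favorable = C(8,0) · C(6,2) = 15; total = C(14,2) = 91.
P = 15/91 = 15/91 ≈ 0.1648.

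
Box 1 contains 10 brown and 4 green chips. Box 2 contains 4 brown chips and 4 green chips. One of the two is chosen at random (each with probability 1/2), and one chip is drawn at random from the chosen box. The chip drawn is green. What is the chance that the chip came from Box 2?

7/11

P(green | Box 1) = 2/7; P(green | Box 2) = 1/2.
P(green) = 1/2·2/7 + 1/2·1/2 = 11/28.
By Bayes' rule, P(Box 2 | green) = 1/4 / 11/28 = 7/11 ≈ 0.6364.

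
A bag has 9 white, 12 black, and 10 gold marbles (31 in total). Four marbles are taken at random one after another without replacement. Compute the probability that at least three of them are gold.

78/899

Sum the hypergeometric tail for j = 3,…,4 gold marbles.
Favorable = C(10,3)·C(21,1) + C(10,4)·C(21,0) = 2730; total = C(31,4) = 31465.
P = 2730/31465 = 78/899 ≈ 0.0868.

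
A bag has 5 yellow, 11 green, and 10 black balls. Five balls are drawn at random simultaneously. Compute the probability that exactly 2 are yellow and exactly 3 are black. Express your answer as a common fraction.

60/3289

Unordered draws without replacement: count favorable combinations over C(26,5).
Favorable = C(5,2) · C(11,0) · C(10,3) = 1200; total = C(26,5) = 65780.
P = 1200/65780 = 60/3289 ≈ 0.0182.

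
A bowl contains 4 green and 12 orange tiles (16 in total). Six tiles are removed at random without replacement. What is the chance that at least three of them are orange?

Sum the hypergeometric tail for j = 3,…,6 orange tiles.
Favorable = C(12,3)·C(4,3) + C(12,4)·C(4,2) + C(12,5)·C(4,1) + C(12,6)·C(4,0) = 7942; total = C(16,6) = 8008.
P = 7942/8008 = 361/364 ≈ 0.9918.

361/364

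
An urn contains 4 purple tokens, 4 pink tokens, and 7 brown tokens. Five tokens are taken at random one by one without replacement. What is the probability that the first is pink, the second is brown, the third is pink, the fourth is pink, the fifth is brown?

Multiply the conditional probability of each draw in order, without replacement, so each draw removes one from its color and from the total.
P = (4/15) · (7/14) · (3/13) · (2/12) · (6/11) = 2/715 ≈ 0.0028.

2/715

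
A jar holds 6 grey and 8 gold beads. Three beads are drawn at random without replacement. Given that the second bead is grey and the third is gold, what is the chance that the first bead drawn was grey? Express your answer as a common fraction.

P(first=grey and the second bead is grey and the third is gold) = (6/14)·(5/13)·(8/12) = 10/91.
P(E) = Σ over first color = 10/91 + 2/13 = 24/91.
By Bayes, P(first=grey | E) = 10/91 / 24/91 = 5/12 ≈ 0.4167.

5/12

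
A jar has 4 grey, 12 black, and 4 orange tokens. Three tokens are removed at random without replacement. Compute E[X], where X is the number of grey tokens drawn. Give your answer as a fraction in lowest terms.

3/5

By linearity of expectation, E[X] = Σ P(draw i is grey); by symmetry each draw (even without replacement) has P(grey) = 4/20.
E[X] = 3 · 4/20 = 3/5 ≈ 0.6000.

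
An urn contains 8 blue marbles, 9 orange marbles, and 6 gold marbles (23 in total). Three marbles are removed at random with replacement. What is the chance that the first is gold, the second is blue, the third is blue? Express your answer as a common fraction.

Multiply the conditional probability of each draw in order, with replacement (the composition resets each draw).
P = (6/23) · (8/23) · (8/23) = 384/12167 ≈ 0.0316.

384/12167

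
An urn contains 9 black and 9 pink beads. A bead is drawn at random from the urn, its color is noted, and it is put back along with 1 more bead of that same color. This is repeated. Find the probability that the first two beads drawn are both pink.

After a pink draw the urn holds 10 pink out of 19.
P = (9/18)·(10/19) = 5/19 ≈ 0.2632.

5/19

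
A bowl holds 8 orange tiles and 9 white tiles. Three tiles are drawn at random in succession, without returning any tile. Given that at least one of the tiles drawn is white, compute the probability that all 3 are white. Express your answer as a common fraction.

P(all 3 white) = C(9,3)/C(17,3) = 21/170; P(at least one white) = 1 − C(8,3)/C(17,3) = 78/85.
Since 'all 3 white' ⊆ 'at least one white', P(all 3 | at least one) = 21/170 / 78/85 = 7/52 ≈ 0.1346.

7/52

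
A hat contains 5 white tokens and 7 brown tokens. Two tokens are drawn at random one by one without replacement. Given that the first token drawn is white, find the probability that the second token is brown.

7/11

After removing 1 white, the hat has 7 brown out of 11 remaining.
P(second is brown | given) = 7/11 ≈ 0.6364.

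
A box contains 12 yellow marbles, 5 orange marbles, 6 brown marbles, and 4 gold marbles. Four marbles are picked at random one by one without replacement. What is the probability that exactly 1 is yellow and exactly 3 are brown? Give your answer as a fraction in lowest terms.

8/585

Unordered draws without replacement: count favorable combinations over C(27,4).
Favorable = C(12,1) · C(5,0) · C(6,3) · C(4,0) = 240; total = C(27,4) = 17550.
P = 240/17550 = 8/585 ≈ 0.0137.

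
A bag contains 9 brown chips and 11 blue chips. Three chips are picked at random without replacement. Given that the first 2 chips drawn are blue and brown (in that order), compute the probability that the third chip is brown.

After removing 1 brown, 1 blue, the bag has 8 brown out of 18 remaining.
P(third is brown | given) = 8/18 = 4/9 ≈ 0.4444.

4/9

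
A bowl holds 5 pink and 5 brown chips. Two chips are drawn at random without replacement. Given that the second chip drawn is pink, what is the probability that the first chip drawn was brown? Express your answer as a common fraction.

5/9

P(first=brown and the second chip drawn is pink) = (5/10)·(5/9) = 5/18.
P(the second chip drawn is pink) = Σ over first color = 2/9 + 5/18 = 1/2.
By Bayes, P(first=brown | the second chip drawn is pink) = 5/18 / 1/2 = 5/9 ≈ 0.5556.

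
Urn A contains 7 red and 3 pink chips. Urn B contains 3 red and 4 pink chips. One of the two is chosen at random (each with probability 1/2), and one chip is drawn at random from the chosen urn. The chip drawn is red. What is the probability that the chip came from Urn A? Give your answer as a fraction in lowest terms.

P(red | Urn A) = 7/10; P(red | Urn B) = 3/7.
P(red) = 1/2·7/10 + 1/2·3/7 = 79/140.
By Bayes' rule, P(Urn A | red) = 7/20 / 79/140 = 49/79 ≈ 0.6203.

49/79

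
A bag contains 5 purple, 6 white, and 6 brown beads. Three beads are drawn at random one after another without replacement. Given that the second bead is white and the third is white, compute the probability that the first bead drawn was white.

4/15

P(first=white and the second bead is white and the third is white) = (6/17)·(5/16)·(4/15) = 1/34.
P(E) = Σ over first color = 5/136 + 1/34 + 3/68 = 15/136.
By Bayes, P(first=white | E) = 1/34 / 15/136 = 4/15 ≈ 0.2667.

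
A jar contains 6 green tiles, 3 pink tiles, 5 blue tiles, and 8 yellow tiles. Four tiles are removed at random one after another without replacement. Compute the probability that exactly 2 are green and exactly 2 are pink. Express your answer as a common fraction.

Unordered draws without replacement: count favorable combinations over C(22,4).
Favorable = C(6,2) · C(3,2) · C(5,0) · C(8,0) = 45; total = C(22,4) = 7315.
P = 45/7315 = 9/1463 ≈ 0.0062.

9/1463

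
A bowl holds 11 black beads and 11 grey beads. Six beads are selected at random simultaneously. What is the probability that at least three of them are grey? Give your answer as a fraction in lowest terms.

Sum the hypergeometric tail for j = 3,…,6 grey beads.
Favorable = C(11,3)·C(11,3) + C(11,4)·C(11,2) + C(11,5)·C(11,1) + C(11,6)·C(11,0) = 50919; total = C(22,6) = 74613.
P = 50919/74613 = 1543/2261 ≈ 0.6824.

1543/2261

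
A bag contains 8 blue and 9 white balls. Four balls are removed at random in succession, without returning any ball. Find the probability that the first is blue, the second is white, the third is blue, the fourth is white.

6/85

Multiply the conditional probability of each draw in order, without replacement, so each draw removes one from its color and from the total.
P = (8/17) · (9/16) · (7/15) · (8/14) = 6/85 ≈ 0.0706.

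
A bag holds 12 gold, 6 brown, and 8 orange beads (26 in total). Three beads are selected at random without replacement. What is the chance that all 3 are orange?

Unordered draws without replacement: count favorable combinations over C(26,3).
Favorable = C(12,0) · C(6,0) · C(8,3) = 56; total = C(26,3) = 2600.
P = 56/2600 = 7/325 ≈ 0.0215.

7/325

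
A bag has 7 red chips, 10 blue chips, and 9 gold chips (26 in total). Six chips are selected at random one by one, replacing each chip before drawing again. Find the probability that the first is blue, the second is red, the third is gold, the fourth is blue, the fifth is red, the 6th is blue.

Multiply the conditional probability of each draw in order, with replacement (the composition resets each draw).
P = (10/26) · (7/26) · (9/26) · (10/26) · (7/26) · (10/26) = 55125/38614472 ≈ 0.0014.

55125/38614472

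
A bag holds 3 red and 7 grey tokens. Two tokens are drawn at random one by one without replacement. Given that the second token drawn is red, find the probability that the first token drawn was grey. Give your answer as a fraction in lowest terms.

7/9

P(first=grey and the second token drawn is red) = (7/10)·(3/9) = 7/30.
P(the second token drawn is red) = Σ over first color = 1/15 + 7/30 = 3/10.
By Bayes, P(first=grey | the second token drawn is red) = 7/30 / 3/10 = 7/9 ≈ 0.7778.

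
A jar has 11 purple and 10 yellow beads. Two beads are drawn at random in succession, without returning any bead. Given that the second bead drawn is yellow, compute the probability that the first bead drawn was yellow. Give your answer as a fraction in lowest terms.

P(first=yellow and the second bead drawn is yellow) = (10/21)·(9/20) = 3/14.
P(the second bead drawn is yellow) = Σ over first color = 11/42 + 3/14 = 10/21.
By Bayes, P(first=yellow | the second bead drawn is yellow) = 3/14 / 10/21 = 9/20 ≈ 0.4500.

9/20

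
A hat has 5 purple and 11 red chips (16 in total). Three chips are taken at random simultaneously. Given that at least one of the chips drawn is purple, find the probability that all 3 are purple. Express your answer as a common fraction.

2/79

P(all 3 purple) = C(5,3)/C(16,3) = 1/56; P(at least one purple) = 1 − C(11,3)/C(16,3) = 79/112.
Since 'all 3 purple' ⊆ 'at least one purple', P(all 3 | at least one) = 1/56 / 79/112 = 2/79 ≈ 0.0253.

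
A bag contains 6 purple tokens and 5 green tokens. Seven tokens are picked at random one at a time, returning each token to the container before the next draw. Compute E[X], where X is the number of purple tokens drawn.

By linearity of expectation, E[X] = Σ P(draw i is purple); each independent draw has P(purple) = 6/11.
E[X] = 7 · 6/11 = 42/11 ≈ 3.8182.

42/11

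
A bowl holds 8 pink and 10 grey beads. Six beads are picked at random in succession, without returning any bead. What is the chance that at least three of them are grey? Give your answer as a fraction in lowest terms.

353/442

Sum the hypergeometric tail for j = 3,…,6 grey beads.
Favorable = C(10,3)·C(8,3) + C(10,4)·C(8,2) + C(10,5)·C(8,1) + C(10,6)·C(8,0) = 14826; total = C(18,6) = 18564.
P = 14826/18564 = 353/442 ≈ 0.7986.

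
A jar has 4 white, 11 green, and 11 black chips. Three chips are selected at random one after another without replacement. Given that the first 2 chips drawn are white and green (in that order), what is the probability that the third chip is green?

5/12

After removing 1 white, 1 green, the jar has 10 green out of 24 remaining.
P(third is green | given) = 10/24 = 5/12 ≈ 0.4167.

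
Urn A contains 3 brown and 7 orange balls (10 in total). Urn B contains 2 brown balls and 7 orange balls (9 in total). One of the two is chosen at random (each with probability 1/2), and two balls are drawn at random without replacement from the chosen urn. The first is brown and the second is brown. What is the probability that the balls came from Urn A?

P(E | Urn A) = 1/15; P(E | Urn B) = 1/36.
P(E) = 1/2·1/15 + 1/2·1/36 = 17/360.
By Bayes' rule, P(Urn A | E) = 1/30 / 17/360 = 12/17 ≈ 0.7059.

12/17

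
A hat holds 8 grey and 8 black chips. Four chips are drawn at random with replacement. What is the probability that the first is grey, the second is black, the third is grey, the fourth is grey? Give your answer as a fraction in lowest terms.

1/16

Multiply the conditional probability of each draw in order, with replacement (the composition resets each draw).
P = (8/16) · (8/16) · (8/16) · (8/16) = 1/16 ≈ 0.0625.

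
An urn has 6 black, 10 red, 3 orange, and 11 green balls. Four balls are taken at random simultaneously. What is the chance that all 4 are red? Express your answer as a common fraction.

Unordered draws without replacement: count favorable combinations over C(30,4).
Favorable = C(6,0) · C(10,4) · C(3,0) · C(11,0) = 210; total = C(30,4) = 27405.
P = 210/27405 = 2/261 ≈ 0.0077.

2/261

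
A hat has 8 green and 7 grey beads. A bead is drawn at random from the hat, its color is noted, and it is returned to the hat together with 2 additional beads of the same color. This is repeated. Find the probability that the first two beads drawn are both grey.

After a grey draw the hat holds 9 grey out of 17.
P = (7/15)·(9/17) = 21/85 ≈ 0.2471.

21/85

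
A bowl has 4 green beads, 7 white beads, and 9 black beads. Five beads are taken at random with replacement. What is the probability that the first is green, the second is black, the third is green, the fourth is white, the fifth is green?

Multiply the conditional probability of each draw in order, with replacement (the composition resets each draw).
P = (4/20) · (9/20) · (4/20) · (7/20) · (4/20) = 63/50000 ≈ 0.0013.

63/50000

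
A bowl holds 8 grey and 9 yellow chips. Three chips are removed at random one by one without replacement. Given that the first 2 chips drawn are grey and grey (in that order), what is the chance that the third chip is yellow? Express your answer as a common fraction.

After removing 2 grey, the bowl has 9 yellow out of 15 remaining.
P(third is yellow | given) = 9/15 = 3/5 ≈ 0.6000.

3/5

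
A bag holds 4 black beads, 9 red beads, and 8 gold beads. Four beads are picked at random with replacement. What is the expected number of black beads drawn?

16/21

By linearity of expectation, E[X] = Σ P(draw i is black); each independent draw has P(black) = 4/21.
E[X] = 4 · 4/21 = 16/21 ≈ 0.7619.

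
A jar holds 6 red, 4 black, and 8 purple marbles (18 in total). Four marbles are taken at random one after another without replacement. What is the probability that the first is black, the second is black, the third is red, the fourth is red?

1/204

Multiply the conditional probability of each draw in order, without replacement, so each draw removes one from its color and from the total.
P = (4/18) · (3/17) · (6/16) · (5/15) = 1/204 ≈ 0.0049.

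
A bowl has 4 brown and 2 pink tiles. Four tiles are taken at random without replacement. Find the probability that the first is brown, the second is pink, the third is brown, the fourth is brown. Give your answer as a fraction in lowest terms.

2/15

Multiply the conditional probability of each draw in order, without replacement, so each draw removes one from its color and from the total.
P = (4/6) · (2/5) · (3/4) · (2/3) = 2/15 ≈ 0.1333.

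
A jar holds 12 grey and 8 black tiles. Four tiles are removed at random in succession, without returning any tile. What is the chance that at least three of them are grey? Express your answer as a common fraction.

Sum the hypergeometric tail for j = 3,…,4 grey tiles.
Favorable = C(12,3)·C(8,1) + C(12,4)·C(8,0) = 2255; total = C(20,4) = 4845.
P = 2255/4845 = 451/969 ≈ 0.4654.

451/969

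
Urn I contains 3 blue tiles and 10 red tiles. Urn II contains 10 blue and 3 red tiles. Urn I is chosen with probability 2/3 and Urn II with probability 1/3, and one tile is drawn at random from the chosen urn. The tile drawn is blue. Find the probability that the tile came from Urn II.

5/8

P(blue | Urn I) = 3/13; P(blue | Urn II) = 10/13.
P(blue) = 2/3·3/13 + 1/3·10/13 = 16/39.
By Bayes' rule, P(Urn II | blue) = 10/39 / 16/39 = 5/8 ≈ 0.6250.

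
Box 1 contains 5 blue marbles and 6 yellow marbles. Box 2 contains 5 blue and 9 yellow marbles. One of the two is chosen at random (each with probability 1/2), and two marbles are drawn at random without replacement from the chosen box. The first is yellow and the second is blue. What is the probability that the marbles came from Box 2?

P(E | Box 1) = 3/11; P(E | Box 2) = 45/182.
P(E) = 1/2·3/11 + 1/2·45/182 = 1041/4004.
By Bayes' rule, P(Box 2 | E) = 45/364 / 1041/4004 = 165/347 ≈ 0.4755.

165/347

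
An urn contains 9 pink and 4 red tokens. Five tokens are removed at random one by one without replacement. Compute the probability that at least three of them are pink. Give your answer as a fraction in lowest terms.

Sum the hypergeometric tail for j = 3,…,5 pink tokens.
Favorable = C(9,3)·C(4,2) + C(9,4)·C(4,1) + C(9,5)·C(4,0) = 1134; total = C(13,5) = 1287.
P = 1134/1287 = 126/143 ≈ 0.8811.

126/143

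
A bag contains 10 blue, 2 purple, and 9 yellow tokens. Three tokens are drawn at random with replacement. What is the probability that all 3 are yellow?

Multiply the conditional probability of each draw in order, with replacement (the composition resets each draw).
P = (9/21) · (9/21) · (9/21) = 27/343 ≈ 0.0787.

27/343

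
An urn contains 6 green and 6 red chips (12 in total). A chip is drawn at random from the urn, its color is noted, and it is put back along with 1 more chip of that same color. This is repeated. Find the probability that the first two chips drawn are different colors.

Either red then green, or green then red; after the first draw the total is 13.
P = (6/12)·(6/13) + (6/12)·(6/13) = 6/13 ≈ 0.4615.

6/13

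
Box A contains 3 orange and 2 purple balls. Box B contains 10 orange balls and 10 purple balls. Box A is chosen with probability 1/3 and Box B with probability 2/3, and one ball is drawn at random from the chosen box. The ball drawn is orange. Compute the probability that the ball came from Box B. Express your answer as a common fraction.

5/8

P(orange | Box A) = 3/5; P(orange | Box B) = 1/2.
P(orange) = 1/3·3/5 + 2/3·1/2 = 8/15.
By Bayes' rule, P(Box B | orange) = 1/3 / 8/15 = 5/8 ≈ 0.6250.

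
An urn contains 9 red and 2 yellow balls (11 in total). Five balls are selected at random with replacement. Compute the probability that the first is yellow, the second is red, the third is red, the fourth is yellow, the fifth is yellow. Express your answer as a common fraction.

Multiply the conditional probability of each draw in order, with replacement (the composition resets each draw).
P = (2/11) · (9/11) · (9/11) · (2/11) · (2/11) = 648/161051 ≈ 0.0040.

648/161051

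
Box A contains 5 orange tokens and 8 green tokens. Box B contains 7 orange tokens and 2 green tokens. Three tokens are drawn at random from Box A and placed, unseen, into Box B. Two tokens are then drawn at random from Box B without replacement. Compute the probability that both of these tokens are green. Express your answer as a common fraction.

Condition on how many of the transferred tokens are green (from Box A: 8 green of 13; then Box B has 12 total).
  0 green: C(8,0)C(5,3)/C(13,3) = 5/143; then P = C(2,2)/C(12,2) = 1/66
  1 green: C(8,1)C(5,2)/C(13,3) = 40/143; then P = C(3,2)/C(12,2) = 1/22
  2 green: C(8,2)C(5,1)/C(13,3) = 70/143; then P = C(4,2)/C(12,2) = 1/11
  3 green: C(8,3)C(5,0)/C(13,3) = 28/143; then P = C(5,2)/C(12,2) = 5/33
P(both green) = 25/286 ≈ 0.0874.

25/286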